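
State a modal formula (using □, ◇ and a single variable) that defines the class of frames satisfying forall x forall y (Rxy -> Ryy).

□(□ψ → ψ)

The condition is shift-reflexivity. The T□ schema □(□ψ → ψ) defines it.
Suppose □(□ψ→ψ) is valid. Take Rxy and set V(ψ)={w : Ryw}. Then at y, □ψ holds; since □(□ψ→ψ) at x, □ψ→ψ at y, so ψ at y, i.e. Ryy.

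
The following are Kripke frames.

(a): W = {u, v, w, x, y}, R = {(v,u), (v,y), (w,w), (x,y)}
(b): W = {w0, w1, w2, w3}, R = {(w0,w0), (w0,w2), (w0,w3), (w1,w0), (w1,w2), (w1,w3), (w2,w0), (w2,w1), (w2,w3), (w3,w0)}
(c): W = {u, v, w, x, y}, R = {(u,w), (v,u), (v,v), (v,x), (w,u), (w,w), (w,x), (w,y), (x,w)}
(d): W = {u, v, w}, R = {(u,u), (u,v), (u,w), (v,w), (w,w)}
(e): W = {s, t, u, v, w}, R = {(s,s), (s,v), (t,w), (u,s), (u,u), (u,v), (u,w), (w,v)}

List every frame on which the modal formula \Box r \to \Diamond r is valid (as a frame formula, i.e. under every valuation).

This is the axiom for seriality; its first-order frame correspondent is \forall x \exists y Rxy.
(a): fails — world u has no successor.
(b): holds.
(c): fails — world y has no successor.
(d): holds.
(e): fails — world v has no successor.

(b), (d)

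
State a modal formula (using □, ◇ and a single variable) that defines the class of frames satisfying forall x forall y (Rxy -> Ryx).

A defining formula is r → □◇r (the B axiom).
Suppose r→□◇r is valid. Take Rxy and set V(r)={x}. Then r at x, so □◇r at x, so ◇r at y, so some z with Ryz has r; z=x, i.e. Ryx.

r → □◇r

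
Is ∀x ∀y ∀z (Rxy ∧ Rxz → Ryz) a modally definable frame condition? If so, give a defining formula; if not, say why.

This is a Sahlqvist condition; the 5 axiom ◇q → □◇q defines it.

Yes, by ◇q → □◇q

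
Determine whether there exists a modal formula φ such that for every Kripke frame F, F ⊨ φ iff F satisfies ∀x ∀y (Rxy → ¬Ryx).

If a class were modally definable it would be closed under surjective bounded morphisms (Goldblatt–Thomason).
The 4-cycle (worlds 0,1,2,3 with 0→1→2→3→0) is asymmetric. Mapping every world to a single reflexive point • is a surjective bounded morphism, and the reflexive point is not asymmetric (R•• but asymmetry requires ¬R••).
So the class is not modally definable.

No — not modally definable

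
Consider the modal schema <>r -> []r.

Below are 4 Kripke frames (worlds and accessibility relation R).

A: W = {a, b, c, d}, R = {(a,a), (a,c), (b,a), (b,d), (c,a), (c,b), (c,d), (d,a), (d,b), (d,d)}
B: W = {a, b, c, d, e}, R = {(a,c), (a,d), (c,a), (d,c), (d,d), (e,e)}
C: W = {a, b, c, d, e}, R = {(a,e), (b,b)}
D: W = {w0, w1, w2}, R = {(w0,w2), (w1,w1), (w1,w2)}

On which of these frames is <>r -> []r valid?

This is the axiom for partial functionality; its first-order frame correspondent is forall x forall y forall z (Rxy & Rxz -> y = z).
A: fails — a sees both a and c.
B: fails — a sees both c and d.
C: holds.
D: fails — w1 sees both w1 and w2.
Valid on: C.

C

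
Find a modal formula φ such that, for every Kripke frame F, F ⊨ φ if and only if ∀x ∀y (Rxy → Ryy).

□(□q → q)

This is shift-reflexivity; the standard corresponding axiom is T□: □(□q → q).
Suppose □(□q→q) is valid. Take Rxy and set V(q)={w : Ryw}. Then at y, □q holds; since □(□q→q) at x, □q→q at y, so q at y, i.e. Ryy.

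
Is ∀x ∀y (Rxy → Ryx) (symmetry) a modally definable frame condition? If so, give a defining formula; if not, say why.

This is a Sahlqvist condition; the B axiom r → □◇r defines it.
Suppose r→□◇r is valid. Take Rxy and set V(r)={x}. Then r at x, so □◇r at x, so ◇r at y, so some z with Ryz has r; z=x, i.e. Ryx.

Definable; r → □◇r defines it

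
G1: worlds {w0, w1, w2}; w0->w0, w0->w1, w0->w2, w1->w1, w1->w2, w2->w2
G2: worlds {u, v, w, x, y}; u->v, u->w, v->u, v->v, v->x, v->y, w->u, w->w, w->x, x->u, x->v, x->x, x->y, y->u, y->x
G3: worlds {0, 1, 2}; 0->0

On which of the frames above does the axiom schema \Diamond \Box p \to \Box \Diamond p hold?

G1, G3

The schema corresponds to convergence: \forall x \forall y \forall z (Rxy \wedge Rxz \to \exists w (Ryw \wedge Rzw)).
G1: holds.
G2: fails — Rvu and Rvy but u and y have no common successor.
G3: holds.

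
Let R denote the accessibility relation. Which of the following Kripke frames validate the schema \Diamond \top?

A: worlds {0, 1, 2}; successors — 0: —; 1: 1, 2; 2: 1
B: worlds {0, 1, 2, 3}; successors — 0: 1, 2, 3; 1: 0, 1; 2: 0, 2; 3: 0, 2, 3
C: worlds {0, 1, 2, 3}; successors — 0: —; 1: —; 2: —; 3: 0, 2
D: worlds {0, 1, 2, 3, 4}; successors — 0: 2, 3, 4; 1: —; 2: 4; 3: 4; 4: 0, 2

The schema corresponds to seriality: \forall x \exists y Rxy.
A: fails — world 0 has no successor.
B: satisfies the condition.
C: fails — world 0 has no successor.
D: fails — world 1 has no successor.

B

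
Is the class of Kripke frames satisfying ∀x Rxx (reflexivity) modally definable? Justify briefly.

This is a Sahlqvist condition; the T axiom □p → p defines it.

Definable; □p → p defines it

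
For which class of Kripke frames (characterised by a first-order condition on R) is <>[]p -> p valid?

symmetry

This is a form of the B axiom.
It corresponds to symmetry: forall x forall y (Rxy -> Ryx).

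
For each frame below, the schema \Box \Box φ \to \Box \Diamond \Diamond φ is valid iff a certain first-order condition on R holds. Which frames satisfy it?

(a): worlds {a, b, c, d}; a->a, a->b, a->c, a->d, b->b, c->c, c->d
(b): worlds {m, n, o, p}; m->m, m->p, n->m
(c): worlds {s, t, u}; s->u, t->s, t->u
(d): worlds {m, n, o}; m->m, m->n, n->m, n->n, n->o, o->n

Frame correspondent (Sahlqvist): \forall x \forall z (xRz \to \exists w (x R^2 w \wedge z R^2 w)) — i.e. a generalized confluence (Geach) condition.
(a): fails — aRd but no w with aR²w and dR²w.
(b): fails — mRp but no w with mR²w and pR²w.
(c): fails — sRu but no w with sR²w and uR²w.
(d): condition met.

(d)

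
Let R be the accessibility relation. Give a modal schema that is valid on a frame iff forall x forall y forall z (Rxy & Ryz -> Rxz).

□p → □□p

The condition is transitivity. The 4 schema □p → □□p defines it.
Suppose □p→□□p is valid. Take Rxy, Ryz and set V(p)={w : Rxw}. Then □p at x, so □□p at x, so □p at y, so p at z, i.e. Rxz.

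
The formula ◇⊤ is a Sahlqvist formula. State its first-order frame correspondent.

◇⊤ holds at w iff w has a successor, so frame-validity of ◇⊤ is exactly seriality. Equivalently via □φ → ◇φ:
Suppose □φ→◇φ is valid. At any x set V(φ)=W. Then □φ at x, so ◇φ at x, so x has a successor.

seriality: ∀x ∃y Rxy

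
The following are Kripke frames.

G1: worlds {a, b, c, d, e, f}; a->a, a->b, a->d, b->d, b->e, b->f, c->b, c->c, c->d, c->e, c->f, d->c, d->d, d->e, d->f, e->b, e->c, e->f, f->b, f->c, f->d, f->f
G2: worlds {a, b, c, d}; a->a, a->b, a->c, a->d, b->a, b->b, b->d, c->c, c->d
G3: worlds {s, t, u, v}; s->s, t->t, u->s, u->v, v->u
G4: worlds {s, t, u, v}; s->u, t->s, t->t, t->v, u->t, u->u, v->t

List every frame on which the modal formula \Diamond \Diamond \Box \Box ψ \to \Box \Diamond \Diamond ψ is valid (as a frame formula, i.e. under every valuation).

G1, G3, G4

The schema corresponds to a generalized confluence (Geach) condition: \forall x \forall y \forall z ((x R^2 y \wedge xRz) \to \exists w (y R^2 w \wedge z R^2 w)).
G1: ✓.
G2: fails — aR²a, aRd but no w with aR²w and dR²w.
G3: ✓.
G4: ✓.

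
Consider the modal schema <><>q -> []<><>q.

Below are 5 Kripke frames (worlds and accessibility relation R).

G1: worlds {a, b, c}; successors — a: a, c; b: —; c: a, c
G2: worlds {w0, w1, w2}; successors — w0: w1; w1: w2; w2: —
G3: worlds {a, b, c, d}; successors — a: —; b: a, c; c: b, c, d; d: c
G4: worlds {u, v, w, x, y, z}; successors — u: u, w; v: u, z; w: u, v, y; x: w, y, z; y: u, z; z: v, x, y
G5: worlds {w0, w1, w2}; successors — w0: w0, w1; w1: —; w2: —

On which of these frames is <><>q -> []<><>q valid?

This is the axiom for a generalized confluence (Geach) condition; its first-order frame correspondent is forall x forall y forall z ((x R^2 y & xRz) -> exists w (y = w & z R^2 w)).
G1: holds.
G2: fails — w0R²w2, w0Rw1 but no w with w2=w and w1R²w.
G3: fails — bR²b, bRa but no w with b=w and aR²w.
G4: fails — uR²v, uRw but no t with v=t and wR²t.
G5: fails — w0R²w0, w0Rw1 but no w with w0=w and w1R²w.

G1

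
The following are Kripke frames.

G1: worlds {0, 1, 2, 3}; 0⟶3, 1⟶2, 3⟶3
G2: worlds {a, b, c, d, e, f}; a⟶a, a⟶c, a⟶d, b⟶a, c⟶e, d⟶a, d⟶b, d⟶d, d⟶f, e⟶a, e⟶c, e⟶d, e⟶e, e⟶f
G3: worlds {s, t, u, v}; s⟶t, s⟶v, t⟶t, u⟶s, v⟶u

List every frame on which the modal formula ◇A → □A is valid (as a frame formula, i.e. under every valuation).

This is the axiom for partial functionality; its first-order frame correspondent is ∀x ∀y ∀z (Rxy ∧ Rxz → y = z).
G1: condition met.
G2: fails — a sees both a and c.
G3: fails — s sees both t and v.
Valid on: G1.

G1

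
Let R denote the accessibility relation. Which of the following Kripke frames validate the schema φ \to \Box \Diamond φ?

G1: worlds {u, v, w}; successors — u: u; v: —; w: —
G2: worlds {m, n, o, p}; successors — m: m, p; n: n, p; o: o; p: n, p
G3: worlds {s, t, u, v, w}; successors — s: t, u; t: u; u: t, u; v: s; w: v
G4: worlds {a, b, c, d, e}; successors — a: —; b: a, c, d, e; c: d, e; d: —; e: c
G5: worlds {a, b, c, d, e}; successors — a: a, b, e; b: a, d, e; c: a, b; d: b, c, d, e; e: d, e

The schema corresponds to symmetry: \forall x \forall y (Rxy \to Ryx).
G1: condition met.
G2: fails — Rmp but not Rpm.
G3: fails — Rvs but not Rsv.
G4: fails — Rbc but not Rcb.
G5: fails — Rdc but not Rcd.
Valid on: G1.

G1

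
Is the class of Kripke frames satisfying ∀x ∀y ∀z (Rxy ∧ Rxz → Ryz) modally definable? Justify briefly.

The condition is the Euclidean property. A defining modal formula is ◇p → □◇p.
Suppose ◇p→□◇p is valid. Take Rxy, Rxz and set V(p)={y}. Then ◇p at x, so □◇p at x, so ◇p at z, so some w with Rzw has p; w=y, i.e. Rzy. By symmetry of the argument, Ryz.

Yes, by ◇p → □◇p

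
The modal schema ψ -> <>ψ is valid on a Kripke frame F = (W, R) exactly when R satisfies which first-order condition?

reflexivity: forall x Rxx

This is frame-equivalent to □ψ → ψ (substitute ¬ψ for ψ and contrapose).
Suppose □ψ→ψ is valid. At any x set V(ψ)={w : Rxw}. Then □ψ holds at x, so ψ holds at x, i.e. Rxx.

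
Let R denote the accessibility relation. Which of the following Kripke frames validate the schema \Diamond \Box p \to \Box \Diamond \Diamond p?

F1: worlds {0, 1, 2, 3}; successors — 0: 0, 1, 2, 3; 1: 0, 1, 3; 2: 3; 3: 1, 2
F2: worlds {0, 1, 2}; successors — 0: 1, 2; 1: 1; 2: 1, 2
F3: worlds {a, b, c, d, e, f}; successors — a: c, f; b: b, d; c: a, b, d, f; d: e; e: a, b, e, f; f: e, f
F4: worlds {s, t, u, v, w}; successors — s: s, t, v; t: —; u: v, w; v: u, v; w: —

F2

This is the axiom for a generalized confluence (Geach) condition; its first-order frame correspondent is \forall x \forall y \forall z ((xRy \wedge xRz) \to \exists w (yRw \wedge z R^2 w)).
F1: fails — 0R2, 0R2 but no w with 2Rw and 2R²w.
F2: satisfies the condition.
F3: fails — cRa, cRb but no w with aRw and bR²w.
F4: fails — sRs, sRt but no w* with sRw* and tR²w*.
Valid on: F2.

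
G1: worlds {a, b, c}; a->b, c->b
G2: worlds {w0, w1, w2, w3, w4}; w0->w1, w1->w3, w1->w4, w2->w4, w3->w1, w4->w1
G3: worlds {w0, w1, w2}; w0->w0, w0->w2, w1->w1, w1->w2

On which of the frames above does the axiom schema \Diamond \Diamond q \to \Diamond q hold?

The schema corresponds to transitivity: \forall x \forall y \forall z (Rxy \wedge Ryz \to Rxz).
G1: condition met.
G2: fails — Rw2w4 and Rw4w1 but not Rw2w1.
G3: condition met.
Valid on: G1, G3.

G1, G3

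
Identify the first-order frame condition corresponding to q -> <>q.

Reflexivity

This is a form of the T axiom.
Its frame correspondent is reflexivity — forall x Rxx.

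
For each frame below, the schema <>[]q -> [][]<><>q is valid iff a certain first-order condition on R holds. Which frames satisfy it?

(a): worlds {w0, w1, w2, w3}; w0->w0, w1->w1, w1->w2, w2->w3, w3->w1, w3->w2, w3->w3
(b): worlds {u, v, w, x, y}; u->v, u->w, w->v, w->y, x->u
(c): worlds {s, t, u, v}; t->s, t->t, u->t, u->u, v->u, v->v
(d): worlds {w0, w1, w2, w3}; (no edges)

(a), (d)

The schema corresponds to a generalized confluence (Geach) condition: forall x forall y forall z ((xRy & x R^2 z) -> exists w (yRw & z R^2 w)).
(a): satisfies the condition.
(b): fails — uRv, uR²v but no t with vRt and vR²t.
(c): fails — tRs, tR²s but no w with sRw and sR²w.
(d): satisfies the condition.
Valid on: (a), (d).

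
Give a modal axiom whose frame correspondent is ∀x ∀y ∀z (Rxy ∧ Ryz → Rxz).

□s → □□s

This is transitivity; the standard corresponding axiom is 4: □s → □□s.
Suppose □s→□□s is valid. Take Rxy, Ryz and set V(s)={w : Rxw}. Then □s at x, so □□s at x, so □s at y, so s at z, i.e. Rxz.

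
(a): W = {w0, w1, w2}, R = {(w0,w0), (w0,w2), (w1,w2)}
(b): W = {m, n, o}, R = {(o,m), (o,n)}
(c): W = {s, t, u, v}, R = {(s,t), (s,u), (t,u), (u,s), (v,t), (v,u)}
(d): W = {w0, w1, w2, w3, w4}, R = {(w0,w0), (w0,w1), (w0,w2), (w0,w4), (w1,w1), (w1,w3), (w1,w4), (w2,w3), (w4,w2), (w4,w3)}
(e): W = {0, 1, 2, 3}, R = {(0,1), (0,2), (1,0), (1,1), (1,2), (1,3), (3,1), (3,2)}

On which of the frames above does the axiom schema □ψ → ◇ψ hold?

The schema corresponds to seriality: ∀x ∃y Rxy.
(a): fails — world w2 has no successor.
(b): fails — world m has no successor.
(c): holds.
(d): fails — world w3 has no successor.
(e): fails — world 2 has no successor.
Valid on: (c).

(c)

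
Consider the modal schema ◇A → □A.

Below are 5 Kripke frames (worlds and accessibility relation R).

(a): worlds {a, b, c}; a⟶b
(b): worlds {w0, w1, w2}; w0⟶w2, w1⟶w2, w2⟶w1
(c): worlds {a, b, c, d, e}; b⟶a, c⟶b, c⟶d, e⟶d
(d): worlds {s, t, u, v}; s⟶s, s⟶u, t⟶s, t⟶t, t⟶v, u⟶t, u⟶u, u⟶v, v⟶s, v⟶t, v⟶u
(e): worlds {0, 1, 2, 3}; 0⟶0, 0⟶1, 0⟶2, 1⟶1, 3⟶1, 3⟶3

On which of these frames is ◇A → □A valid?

(a), (b)

The schema corresponds to partial functionality: ∀x ∀y ∀z (Rxy ∧ Rxz → y = z).
(a): holds.
(b): holds.
(c): fails — c sees both b and d.
(d): fails — s sees both s and u.
(e): fails — 0 sees both 0 and 1.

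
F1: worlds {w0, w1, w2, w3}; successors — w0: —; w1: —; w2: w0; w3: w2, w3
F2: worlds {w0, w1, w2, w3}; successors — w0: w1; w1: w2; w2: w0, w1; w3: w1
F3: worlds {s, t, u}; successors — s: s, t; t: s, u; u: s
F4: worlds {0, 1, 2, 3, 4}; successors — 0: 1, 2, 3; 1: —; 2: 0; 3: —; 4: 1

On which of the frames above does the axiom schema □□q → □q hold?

Frame correspondent (Sahlqvist): ∀x ∀y (Rxy → ∃z (Rxz ∧ Rzy)) — i.e. density.
F1: fails — Rw2w0 but no z with Rw2z and Rzw0.
F2: fails — Rw1w2 but no z with Rw1z and Rzw2.
F3: fails — Rtu but no z with Rtz and Rzu.
F4: fails — R02 but no z with R0z and Rz2.

none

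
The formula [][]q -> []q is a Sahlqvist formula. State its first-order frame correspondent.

Suppose □□q→□q is valid. Take Rxy and set V(q)={w : xR²w}. Then □□q at x, so □q at x, so q at y, i.e. ∃z(Rxz∧Rzy).
The converse is a direct semantic check.
Frame condition: forall x forall y (Rxy -> exists z (Rxz & Rzy)).

density: forall x forall y (Rxy -> exists z (Rxz & Rzy))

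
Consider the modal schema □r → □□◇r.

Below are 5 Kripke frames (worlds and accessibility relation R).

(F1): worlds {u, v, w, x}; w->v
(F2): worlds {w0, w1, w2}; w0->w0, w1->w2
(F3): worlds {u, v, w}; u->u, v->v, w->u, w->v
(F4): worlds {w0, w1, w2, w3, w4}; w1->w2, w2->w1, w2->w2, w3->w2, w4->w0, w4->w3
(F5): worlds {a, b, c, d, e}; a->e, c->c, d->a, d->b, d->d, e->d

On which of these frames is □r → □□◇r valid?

(F1), (F2), (F3)

Frame correspondent (Sahlqvist): ∀x ∀z (xR²z → ∃w (xRw ∧ zRw)) — i.e. a generalized confluence (Geach) condition.
(F1): holds.
(F2): holds.
(F3): holds.
(F4): fails — w4R²w2 but no w with w4Rw and w2Rw.
(F5): fails — aR²d but no w with aRw and dRw.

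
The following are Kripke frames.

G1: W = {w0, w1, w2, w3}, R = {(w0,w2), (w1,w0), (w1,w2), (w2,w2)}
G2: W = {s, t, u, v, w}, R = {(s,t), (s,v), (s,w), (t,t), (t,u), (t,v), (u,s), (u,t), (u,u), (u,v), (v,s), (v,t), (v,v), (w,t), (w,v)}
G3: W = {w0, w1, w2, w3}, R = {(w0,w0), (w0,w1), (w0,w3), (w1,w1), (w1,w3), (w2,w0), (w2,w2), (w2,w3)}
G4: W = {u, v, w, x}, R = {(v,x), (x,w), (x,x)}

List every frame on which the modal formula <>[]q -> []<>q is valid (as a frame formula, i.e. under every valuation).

G1, G2

The schema corresponds to convergence: forall x forall y forall z (Rxy & Rxz -> exists w (Ryw & Rzw)).
G1: ✓.
G2: ✓.
G3: fails — Rw0w1 and Rw0w3 but w1 and w3 have no common successor.
G4: fails — Rxw and Rxw but w and w have no common successor.
Valid on: G1, G2.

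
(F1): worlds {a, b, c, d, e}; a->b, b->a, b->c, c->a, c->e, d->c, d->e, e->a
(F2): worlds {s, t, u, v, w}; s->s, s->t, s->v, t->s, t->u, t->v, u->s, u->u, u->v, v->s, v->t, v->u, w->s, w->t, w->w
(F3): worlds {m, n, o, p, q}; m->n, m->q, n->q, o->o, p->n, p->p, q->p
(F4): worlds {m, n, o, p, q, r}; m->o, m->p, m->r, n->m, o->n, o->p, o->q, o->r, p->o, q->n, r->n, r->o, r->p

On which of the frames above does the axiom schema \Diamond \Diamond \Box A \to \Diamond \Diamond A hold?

This is the axiom for a generalized confluence (Geach) condition; its first-order frame correspondent is \forall x \forall y (x R^2 y \to \exists w (yRw \wedge x R^2 w)).
(F1): fails — aR²a but no w with aRw and aR²w.
(F2): satisfies the condition.
(F3): fails — qR²n but no w with nRw and qR²w.
(F4): fails — mR²n but no w with nRw and mR²w.

(F2)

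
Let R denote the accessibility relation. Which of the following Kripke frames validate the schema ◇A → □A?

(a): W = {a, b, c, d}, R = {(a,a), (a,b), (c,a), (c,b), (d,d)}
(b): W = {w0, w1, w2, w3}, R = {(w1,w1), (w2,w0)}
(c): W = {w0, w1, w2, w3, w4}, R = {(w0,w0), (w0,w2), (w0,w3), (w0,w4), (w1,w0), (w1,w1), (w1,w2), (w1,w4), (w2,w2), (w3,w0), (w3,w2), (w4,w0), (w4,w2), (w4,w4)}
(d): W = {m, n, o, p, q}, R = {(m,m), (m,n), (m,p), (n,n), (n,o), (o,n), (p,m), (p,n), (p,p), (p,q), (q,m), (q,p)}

(b)

Frame correspondent (Sahlqvist): ∀x ∀y ∀z (Rxy ∧ Rxz → y = z) — i.e. partial functionality.
(a): fails — a sees both a and b.
(b): satisfies the condition.
(c): fails — w0 sees both w0 and w2.
(d): fails — m sees both m and n.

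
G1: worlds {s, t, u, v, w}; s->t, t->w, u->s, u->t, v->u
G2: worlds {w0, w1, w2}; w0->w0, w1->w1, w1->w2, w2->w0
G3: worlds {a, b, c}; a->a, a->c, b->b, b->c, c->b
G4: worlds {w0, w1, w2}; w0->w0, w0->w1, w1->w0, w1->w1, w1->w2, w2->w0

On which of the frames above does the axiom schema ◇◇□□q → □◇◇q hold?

G2, G3, G4

The schema corresponds to a generalized confluence (Geach) condition: ∀x ∀y ∀z ((xR²y ∧ xRz) → ∃w (yR²w ∧ zR²w)).
G1: fails — sR²w, sRt but no w* with wR²w* and tR²w*.
G2: holds.
G3: holds.
G4: holds.
Valid on: G2, G3, G4.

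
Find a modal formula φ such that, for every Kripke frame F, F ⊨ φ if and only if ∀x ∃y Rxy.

A defining formula is □r → ◇r (the D axiom).
Suppose □r→◇r is valid. At any x set V(r)=W. Then □r at x, so ◇r at x, so x has a successor.

□r → ◇r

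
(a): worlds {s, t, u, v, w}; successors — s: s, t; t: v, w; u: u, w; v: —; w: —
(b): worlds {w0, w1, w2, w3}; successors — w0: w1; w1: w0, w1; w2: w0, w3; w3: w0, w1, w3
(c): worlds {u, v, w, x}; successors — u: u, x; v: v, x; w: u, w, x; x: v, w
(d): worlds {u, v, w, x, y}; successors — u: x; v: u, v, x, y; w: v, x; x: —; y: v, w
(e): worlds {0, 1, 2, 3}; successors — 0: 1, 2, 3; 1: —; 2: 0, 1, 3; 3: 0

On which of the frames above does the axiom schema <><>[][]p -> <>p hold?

(b), (c)

The schema corresponds to a generalized confluence (Geach) condition: forall x forall y (x R^2 y -> exists w (y R^2 w & xRw)).
(a): fails — sR²t but no w* with tR²w* and sRw*.
(b): ✓.
(c): ✓.
(d): fails — vR²u but no t with uR²t and vRt.
(e): fails — 0R²1 but no w with 1R²w and 0Rw.
Valid on: (b), (c).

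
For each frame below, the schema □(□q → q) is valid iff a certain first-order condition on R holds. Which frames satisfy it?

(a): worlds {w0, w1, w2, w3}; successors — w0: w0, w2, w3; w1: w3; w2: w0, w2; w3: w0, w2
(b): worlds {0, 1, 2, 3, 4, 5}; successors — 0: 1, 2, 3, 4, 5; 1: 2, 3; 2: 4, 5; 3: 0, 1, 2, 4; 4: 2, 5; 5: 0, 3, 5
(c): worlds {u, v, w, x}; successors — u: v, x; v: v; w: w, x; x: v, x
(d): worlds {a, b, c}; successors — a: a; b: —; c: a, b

The schema corresponds to shift-reflexivity: ∀x ∀y (Rxy → Ryy).
(a): fails — Rw1w3 but not Rw3w3.
(b): fails — R34 but not R44.
(c): ✓.
(d): fails — Rcb but not Rbb.
Valid on: (c).

(c)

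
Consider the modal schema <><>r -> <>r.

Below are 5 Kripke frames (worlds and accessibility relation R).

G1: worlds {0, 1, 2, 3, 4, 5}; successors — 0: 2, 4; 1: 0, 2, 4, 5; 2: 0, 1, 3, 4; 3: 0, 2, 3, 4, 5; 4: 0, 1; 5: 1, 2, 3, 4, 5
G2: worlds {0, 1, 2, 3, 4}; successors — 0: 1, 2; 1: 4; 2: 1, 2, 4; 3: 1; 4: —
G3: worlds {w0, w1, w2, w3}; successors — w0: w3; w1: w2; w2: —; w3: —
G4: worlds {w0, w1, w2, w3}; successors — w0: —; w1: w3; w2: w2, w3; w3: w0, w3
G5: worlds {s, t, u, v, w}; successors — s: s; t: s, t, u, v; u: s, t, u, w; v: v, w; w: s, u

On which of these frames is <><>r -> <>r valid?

G3

The schema corresponds to transitivity: forall x forall y forall z (Rxy & Ryz -> Rxz).
G1: fails — R34 and R41 but not R31.
G2: fails — R02 and R24 but not R04.
G3: satisfies the condition.
G4: fails — Rw1w3 and Rw3w0 but not Rw1w0.
G5: fails — Rtv and Rvw but not Rtw.
Valid on: G3.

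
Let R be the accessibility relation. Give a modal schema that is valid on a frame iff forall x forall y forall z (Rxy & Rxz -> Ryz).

◇q → □◇q

A defining formula is ◇q → □◇q (the 5 axiom).
Suppose ◇q→□◇q is valid. Take Rxy, Rxz and set V(q)={y}. Then ◇q at x, so □◇q at x, so ◇q at z, so some w with Rzw has q; w=y, i.e. Rzy. By symmetry of the argument, Ryz.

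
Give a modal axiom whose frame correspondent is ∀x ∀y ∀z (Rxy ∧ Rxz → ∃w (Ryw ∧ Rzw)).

◇□q → □◇q

The condition is convergence. The .2 schema ◇□q → □◇q defines it.
Suppose ◇□q→□◇q is valid. Take Rxy, Rxz and set V(q)={w : Ryw}. Then □q at y so ◇□q at x, so □◇q at x, so ◇q at z, giving w with Rzw and Ryw.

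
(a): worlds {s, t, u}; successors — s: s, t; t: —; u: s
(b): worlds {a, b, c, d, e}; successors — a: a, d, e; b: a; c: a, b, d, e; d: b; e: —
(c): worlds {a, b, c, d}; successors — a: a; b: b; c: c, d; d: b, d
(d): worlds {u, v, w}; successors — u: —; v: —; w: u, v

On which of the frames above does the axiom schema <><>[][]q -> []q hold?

The schema corresponds to a generalized confluence (Geach) condition: forall x forall y forall z ((x R^2 y & xRz) -> exists w (y R^2 w & z = w)).
(a): fails — sR²t, sRs but no w with tR²w and s=w.
(b): fails — aR²d, aRd but no w with dR²w and d=w.
(c): fails — cR²b, cRc but no w with bR²w and c=w.
(d): satisfies the condition.
Valid on: (d).

(d)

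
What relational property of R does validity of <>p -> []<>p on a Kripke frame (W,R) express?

Suppose ◇p→□◇p is valid. Take Rxy, Rxz and set V(p)={y}. Then ◇p at x, so □◇p at x, so ◇p at z, so some w with Rzw has p; w=y, i.e. Rzy. By symmetry of the argument, Ryz.

the Euclidean property: forall x forall y forall z (Rxy & Rxz -> Ryz)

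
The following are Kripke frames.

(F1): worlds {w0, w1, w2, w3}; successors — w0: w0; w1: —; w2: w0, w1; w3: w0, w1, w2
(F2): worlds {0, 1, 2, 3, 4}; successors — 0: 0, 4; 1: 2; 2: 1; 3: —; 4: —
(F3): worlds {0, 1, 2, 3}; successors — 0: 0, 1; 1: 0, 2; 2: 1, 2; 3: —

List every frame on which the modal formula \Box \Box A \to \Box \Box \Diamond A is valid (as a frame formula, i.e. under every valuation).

Frame correspondent (Sahlqvist): \forall x \forall z (x R^2 z \to \exists w (x R^2 w \wedge zRw)) — i.e. a generalized confluence (Geach) condition.
(F1): fails — w3R²w1 but no w with w3R²w and w1Rw.
(F2): fails — 0R²4 but no w with 0R²w and 4Rw.
(F3): holds.
Valid on: (F3).

(F3)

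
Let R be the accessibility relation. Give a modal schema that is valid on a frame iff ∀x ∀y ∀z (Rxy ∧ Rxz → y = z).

This is partial functionality; the standard corresponding axiom is CD: ◇p → □p.
Suppose ◇p→□p is valid. Take Rxy, Rxz and set V(p)={y}. Then ◇p at x, so □p at x, so p at z, i.e. z=y.

◇p → □p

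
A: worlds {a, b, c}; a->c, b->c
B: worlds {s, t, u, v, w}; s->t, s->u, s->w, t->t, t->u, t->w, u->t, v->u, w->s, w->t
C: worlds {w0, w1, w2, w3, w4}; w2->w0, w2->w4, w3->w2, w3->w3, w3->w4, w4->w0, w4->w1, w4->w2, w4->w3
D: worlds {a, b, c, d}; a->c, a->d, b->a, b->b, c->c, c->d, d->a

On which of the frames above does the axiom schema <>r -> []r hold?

This is the axiom for partial functionality; its first-order frame correspondent is forall x forall y forall z (Rxy & Rxz -> y = z).
A: holds.
B: fails — s sees both t and u.
C: fails — w2 sees both w0 and w4.
D: fails — a sees both c and d.

A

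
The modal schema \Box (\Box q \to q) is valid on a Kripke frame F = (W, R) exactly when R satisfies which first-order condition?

Suppose □(□q→q) is valid. Take Rxy and set V(q)={w : Ryw}. Then at y, □q holds; since □(□q→q) at x, □q→q at y, so q at y, i.e. Ryy.

shift-reflexivity: \forall x \forall y (Rxy \to Ryy)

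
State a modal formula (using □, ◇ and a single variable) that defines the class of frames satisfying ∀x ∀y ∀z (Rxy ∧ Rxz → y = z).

This is partial functionality; the standard corresponding axiom is CD: ◇r → □r.
Suppose ◇r→□r is valid. Take Rxy, Rxz and set V(r)={y}. Then ◇r at x, so □r at x, so r at z, i.e. z=y.

◇r → □r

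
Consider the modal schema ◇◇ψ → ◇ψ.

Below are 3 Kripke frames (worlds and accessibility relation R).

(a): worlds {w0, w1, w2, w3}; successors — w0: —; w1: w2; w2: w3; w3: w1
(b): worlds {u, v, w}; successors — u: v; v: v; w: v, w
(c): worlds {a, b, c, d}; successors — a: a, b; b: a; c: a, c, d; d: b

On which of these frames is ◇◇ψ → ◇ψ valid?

(b)

The schema corresponds to transitivity: ∀x ∀y ∀z (Rxy ∧ Ryz → Rxz).
(a): fails — Rw1w2 and Rw2w3 but not Rw1w3.
(b): condition met.
(c): fails — Rcd and Rdb but not Rcb.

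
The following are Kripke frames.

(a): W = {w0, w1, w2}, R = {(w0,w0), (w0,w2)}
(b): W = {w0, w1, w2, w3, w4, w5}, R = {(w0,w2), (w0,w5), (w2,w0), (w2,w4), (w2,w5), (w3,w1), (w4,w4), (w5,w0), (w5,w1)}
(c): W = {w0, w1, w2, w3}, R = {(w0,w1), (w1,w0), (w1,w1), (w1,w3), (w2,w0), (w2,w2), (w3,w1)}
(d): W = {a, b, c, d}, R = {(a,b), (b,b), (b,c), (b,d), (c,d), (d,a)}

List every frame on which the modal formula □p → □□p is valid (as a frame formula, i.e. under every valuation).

The schema corresponds to transitivity: ∀x ∀y ∀z (Rxy ∧ Ryz → Rxz).
(a): ✓.
(b): fails — Rw0w5 and Rw5w0 but not Rw0w0.
(c): fails — Rw3w1 and Rw1w0 but not Rw3w0.
(d): fails — Rcd and Rda but not Rca.

(a)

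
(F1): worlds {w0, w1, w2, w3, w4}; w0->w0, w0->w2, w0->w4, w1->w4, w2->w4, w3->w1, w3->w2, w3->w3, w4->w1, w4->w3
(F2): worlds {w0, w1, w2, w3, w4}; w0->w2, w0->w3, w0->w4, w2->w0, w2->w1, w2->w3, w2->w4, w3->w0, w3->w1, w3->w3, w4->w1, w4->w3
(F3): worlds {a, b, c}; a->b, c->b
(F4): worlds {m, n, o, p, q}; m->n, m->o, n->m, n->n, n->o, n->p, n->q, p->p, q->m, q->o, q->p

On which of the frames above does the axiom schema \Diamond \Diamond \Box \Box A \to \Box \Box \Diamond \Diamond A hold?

(F1), (F3)

This is the axiom for a generalized confluence (Geach) condition; its first-order frame correspondent is \forall x \forall y \forall z ((x R^2 y \wedge x R^2 z) \to \exists w (y R^2 w \wedge z R^2 w)).
(F1): ✓.
(F2): fails — w0R²w0, w0R²w1 but no w with w0R²w and w1R²w.
(F3): ✓.
(F4): fails — mR²m, mR²o but no w with mR²w and oR²w.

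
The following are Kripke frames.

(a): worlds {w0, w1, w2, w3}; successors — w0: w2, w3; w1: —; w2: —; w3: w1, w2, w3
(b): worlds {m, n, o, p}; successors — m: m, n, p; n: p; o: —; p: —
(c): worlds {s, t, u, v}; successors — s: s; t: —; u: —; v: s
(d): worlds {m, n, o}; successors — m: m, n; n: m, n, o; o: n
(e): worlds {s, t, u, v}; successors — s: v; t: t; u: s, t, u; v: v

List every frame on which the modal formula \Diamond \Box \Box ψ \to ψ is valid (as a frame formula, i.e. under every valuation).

(d)

This is the axiom for a generalized confluence (Geach) condition; its first-order frame correspondent is \forall x \forall y (xRy \to \exists w (y R^2 w \wedge x = w)).
(a): fails — w0Rw2 but no w with w2R²w and w0=w.
(b): fails — mRn but no w with nR²w and m=w.
(c): fails — vRs but no w with sR²w and v=w.
(d): ✓.
(e): fails — sRv but no w with vR²w and s=w.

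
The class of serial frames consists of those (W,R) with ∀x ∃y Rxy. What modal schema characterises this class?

This is seriality; the standard corresponding axiom is D: □p → ◇p.

□p → ◇p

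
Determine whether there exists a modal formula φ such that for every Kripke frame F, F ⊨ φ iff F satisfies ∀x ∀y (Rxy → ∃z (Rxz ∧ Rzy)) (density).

Yes — defined by □□p → □p

Yes: it is density, defined by the C4 schema □□p → □p.
Suppose □□p→□p is valid. Take Rxy and set V(p)={w : xR²w}. Then □□p at x, so □p at x, so p at y, i.e. ∃z(Rxz∧Rzy).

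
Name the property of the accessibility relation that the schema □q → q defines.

reflexivity

This is the T axiom.
Its frame correspondent is reflexivity — ∀x Rxx.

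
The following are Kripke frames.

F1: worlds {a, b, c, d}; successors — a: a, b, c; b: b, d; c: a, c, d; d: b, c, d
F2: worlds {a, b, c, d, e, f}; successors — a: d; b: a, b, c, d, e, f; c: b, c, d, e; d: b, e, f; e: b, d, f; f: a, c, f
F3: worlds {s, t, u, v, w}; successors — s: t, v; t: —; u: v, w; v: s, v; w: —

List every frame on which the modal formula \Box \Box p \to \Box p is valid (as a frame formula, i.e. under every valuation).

The schema corresponds to density: \forall x \forall y (Rxy \to \exists z (Rxz \wedge Rzy)).
F1: ✓.
F2: fails — Rad but no z with Raz and Rzd.
F3: fails — Ruw but no z with Ruz and Rzw.
Valid on: F1.

F1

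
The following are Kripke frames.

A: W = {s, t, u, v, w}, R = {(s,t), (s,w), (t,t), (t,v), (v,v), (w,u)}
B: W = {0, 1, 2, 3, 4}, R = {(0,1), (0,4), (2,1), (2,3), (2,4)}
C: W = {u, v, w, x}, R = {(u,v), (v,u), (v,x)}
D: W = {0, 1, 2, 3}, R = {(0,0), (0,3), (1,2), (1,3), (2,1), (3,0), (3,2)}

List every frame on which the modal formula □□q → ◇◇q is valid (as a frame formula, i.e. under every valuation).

The schema corresponds to a generalized confluence (Geach) condition: ∀x ∃w (xR²w ∧ xR²w).
A: fails — at u but no w* with uR²w* and uR²w*.
B: fails — at 0 but no w with 0R²w and 0R²w.
C: fails — at w but no t with wR²t and wR²t.
D: holds.

D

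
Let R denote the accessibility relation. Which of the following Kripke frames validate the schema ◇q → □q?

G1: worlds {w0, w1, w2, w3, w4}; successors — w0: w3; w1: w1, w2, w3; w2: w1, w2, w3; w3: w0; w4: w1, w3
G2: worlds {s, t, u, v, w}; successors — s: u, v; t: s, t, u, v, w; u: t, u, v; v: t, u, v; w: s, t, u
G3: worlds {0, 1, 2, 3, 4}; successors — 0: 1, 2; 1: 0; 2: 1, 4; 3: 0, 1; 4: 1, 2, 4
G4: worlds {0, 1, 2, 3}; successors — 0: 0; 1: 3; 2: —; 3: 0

Frame correspondent (Sahlqvist): ∀x ∀y ∀z (Rxy ∧ Rxz → y = z) — i.e. partial functionality.
G1: fails — w1 sees both w1 and w2.
G2: fails — s sees both u and v.
G3: fails — 0 sees both 1 and 2.
G4: holds.

G4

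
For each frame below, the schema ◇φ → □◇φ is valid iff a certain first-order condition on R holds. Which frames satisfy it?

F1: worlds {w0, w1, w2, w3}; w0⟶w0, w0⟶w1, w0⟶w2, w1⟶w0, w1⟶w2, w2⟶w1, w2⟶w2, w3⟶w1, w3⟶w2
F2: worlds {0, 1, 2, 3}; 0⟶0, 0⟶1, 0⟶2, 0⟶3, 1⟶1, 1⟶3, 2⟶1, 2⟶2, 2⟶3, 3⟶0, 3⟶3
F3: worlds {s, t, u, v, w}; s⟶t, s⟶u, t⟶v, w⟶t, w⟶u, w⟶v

This is the axiom for the Euclidean property; its first-order frame correspondent is ∀x ∀y ∀z (Rxy ∧ Rxz → Ryz).
F1: fails — Rw0w1 and Rw0w1 but not Rw1w1.
F2: fails — R02 and R00 but not R20.
F3: fails — Rsu and Rsu but not Ruu.
Valid on no frame.

none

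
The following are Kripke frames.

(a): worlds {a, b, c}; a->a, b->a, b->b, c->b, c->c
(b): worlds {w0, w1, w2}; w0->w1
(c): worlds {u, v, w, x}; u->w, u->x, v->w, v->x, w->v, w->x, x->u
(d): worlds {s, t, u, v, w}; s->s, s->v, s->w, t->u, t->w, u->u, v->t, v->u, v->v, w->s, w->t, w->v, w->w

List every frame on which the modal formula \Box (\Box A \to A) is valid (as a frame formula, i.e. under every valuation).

This is the axiom for shift-reflexivity; its first-order frame correspondent is \forall x \forall y (Rxy \to Ryy).
(a): ✓.
(b): fails — Rw0w1 but not Rw1w1.
(c): fails — Ruw but not Rww.
(d): fails — Rwt but not Rtt.

(a)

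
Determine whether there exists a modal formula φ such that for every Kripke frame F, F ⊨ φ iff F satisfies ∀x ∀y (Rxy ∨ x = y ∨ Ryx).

No — not modally definable

Any modally definable frame class is closed under disjoint unions.
Take 3 disjoint single-world reflexive frames: each is trivially connected, but their disjoint union has 3 worlds with no edge between distinct components, so it is not connected.
So the class is not modally definable.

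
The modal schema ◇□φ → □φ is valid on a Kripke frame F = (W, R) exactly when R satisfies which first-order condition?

Replacing φ by ¬φ and contraposing gives the equivalent schema ◇φ → □◇φ.
Suppose ◇φ→□◇φ is valid. Take Rxy, Rxz and set V(φ)={y}. Then ◇φ at x, so □◇φ at x, so ◇φ at z, so some w with Rzw has φ; w=y, i.e. Rzy. By symmetry of the argument, Ryz.
Conversely, any frame satisfying ∀x ∀y ∀z (Rxy ∧ Rxz → Ryz) validates the schema.
So the correspondent is the Euclidean property.

the Euclidean property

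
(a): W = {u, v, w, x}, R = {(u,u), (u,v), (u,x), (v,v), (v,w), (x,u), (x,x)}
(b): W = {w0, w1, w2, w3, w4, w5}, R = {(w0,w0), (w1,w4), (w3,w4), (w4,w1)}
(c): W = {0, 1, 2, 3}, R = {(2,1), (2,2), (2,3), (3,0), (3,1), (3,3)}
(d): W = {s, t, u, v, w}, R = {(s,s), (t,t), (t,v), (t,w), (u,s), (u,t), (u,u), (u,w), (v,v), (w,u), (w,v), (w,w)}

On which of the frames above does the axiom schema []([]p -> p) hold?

The schema corresponds to shift-reflexivity: forall x forall y (Rxy -> Ryy).
(a): fails — Rvw but not Rww.
(b): fails — Rw4w1 but not Rw1w1.
(c): fails — R31 but not R11.
(d): holds.

(d)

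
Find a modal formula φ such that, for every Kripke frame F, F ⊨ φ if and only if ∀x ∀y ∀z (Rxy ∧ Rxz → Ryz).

This is the Euclidean property; the standard corresponding axiom is 5: ◇ψ → □◇ψ.
Suppose ◇ψ→□◇ψ is valid. Take Rxy, Rxz and set V(ψ)={y}. Then ◇ψ at x, so □◇ψ at x, so ◇ψ at z, so some w with Rzw has ψ; w=y, i.e. Rzy. By symmetry of the argument, Ryz.

◇ψ → □◇ψ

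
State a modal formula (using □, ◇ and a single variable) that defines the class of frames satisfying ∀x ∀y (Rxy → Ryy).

A defining formula is □(□p → p) (the T□ axiom).
Suppose □(□p→p) is valid. Take Rxy and set V(p)={w : Ryw}. Then at y, □p holds; since □(□p→p) at x, □p→p at y, so p at y, i.e. Ryy.

□(□p → p)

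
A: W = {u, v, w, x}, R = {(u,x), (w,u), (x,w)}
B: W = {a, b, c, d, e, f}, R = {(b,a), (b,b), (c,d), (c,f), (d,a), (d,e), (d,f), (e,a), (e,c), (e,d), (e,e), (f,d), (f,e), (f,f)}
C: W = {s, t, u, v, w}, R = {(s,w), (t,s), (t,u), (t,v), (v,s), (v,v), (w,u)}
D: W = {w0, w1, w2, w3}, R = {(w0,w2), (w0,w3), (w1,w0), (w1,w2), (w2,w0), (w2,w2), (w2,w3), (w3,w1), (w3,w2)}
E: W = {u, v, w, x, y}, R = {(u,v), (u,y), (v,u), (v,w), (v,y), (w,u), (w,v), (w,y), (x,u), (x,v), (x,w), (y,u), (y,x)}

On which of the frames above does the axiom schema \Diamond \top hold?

D, E

This is the axiom for seriality; its first-order frame correspondent is \forall x \exists y Rxy.
A: fails — world v has no successor.
B: fails — world a has no successor.
C: fails — world u has no successor.
D: holds.
E: holds.
Valid on: D, E.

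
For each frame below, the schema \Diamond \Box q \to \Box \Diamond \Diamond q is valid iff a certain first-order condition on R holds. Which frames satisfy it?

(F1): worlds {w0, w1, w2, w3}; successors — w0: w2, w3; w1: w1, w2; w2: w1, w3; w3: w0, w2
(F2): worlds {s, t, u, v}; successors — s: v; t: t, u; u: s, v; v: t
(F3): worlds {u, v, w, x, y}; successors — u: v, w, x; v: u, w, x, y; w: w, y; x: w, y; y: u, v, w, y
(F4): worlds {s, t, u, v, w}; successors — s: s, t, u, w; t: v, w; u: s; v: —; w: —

(F1), (F3)

The schema corresponds to a generalized confluence (Geach) condition: \forall x \forall y \forall z ((xRy \wedge xRz) \to \exists w (yRw \wedge z R^2 w)).
(F1): condition met.
(F2): fails — uRs, uRs but no w with sRw and sR²w.
(F3): condition met.
(F4): fails — sRs, sRt but no w* with sRw* and tR²w*.
Valid on: (F1), (F3).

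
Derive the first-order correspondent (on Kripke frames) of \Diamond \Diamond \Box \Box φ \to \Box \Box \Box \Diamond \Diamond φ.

This is a Sahlqvist (Geach-type) schema ◇^2□^2φ → □^3◇^2φ.
Minimal-valuation argument: fix x; take any y with xR^2y and any z with xR^3z. Set V(φ) to the set of worlds R-reachable from y in exactly 2 steps. Then □^2φ holds at y, so the antecedent holds at x; validity forces ◇^2φ at z, giving a w with zR^2w and yR^2w.
First-order correspondent: \forall x \forall y \forall z ((x R^2 y \wedge x R^3 z) \to \exists w (y R^2 w \wedge z R^2 w)).

\forall x \forall y \forall z ((x R^2 y \wedge x R^3 z) \to \exists w (y R^2 w \wedge z R^2 w))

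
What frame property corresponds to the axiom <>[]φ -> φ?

This is a form of the B axiom.
Its frame correspondent is symmetry — forall x forall y (Rxy -> Ryx).

symmetry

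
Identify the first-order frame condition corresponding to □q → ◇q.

Suppose □q→◇q is valid. At any x set V(q)=W. Then □q at x, so ◇q at x, so x has a successor.
The converse is a direct semantic check.
So the correspondent is seriality.

seriality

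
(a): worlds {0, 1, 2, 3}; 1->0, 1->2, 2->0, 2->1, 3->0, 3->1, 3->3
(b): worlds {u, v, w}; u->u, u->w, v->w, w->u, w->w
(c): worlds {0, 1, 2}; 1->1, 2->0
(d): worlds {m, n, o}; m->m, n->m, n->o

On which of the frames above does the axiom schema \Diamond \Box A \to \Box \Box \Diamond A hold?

The schema corresponds to a generalized confluence (Geach) condition: \forall x \forall y \forall z ((xRy \wedge x R^2 z) \to \exists w (yRw \wedge zRw)).
(a): fails — 1R0, 1R²0 but no w with 0Rw and 0Rw.
(b): ✓.
(c): ✓.
(d): fails — nRo, nR²m but no w with oRw and mRw.

(b), (c)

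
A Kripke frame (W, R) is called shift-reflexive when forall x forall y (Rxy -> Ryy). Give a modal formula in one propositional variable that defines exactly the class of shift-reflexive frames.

This is shift-reflexivity; the standard corresponding axiom is T□: □(□ψ → ψ).

□(□ψ → ψ)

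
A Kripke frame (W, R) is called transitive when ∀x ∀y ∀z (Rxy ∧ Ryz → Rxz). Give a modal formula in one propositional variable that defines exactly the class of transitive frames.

□r → □□r

The condition is transitivity. The 4 schema □r → □□r defines it.
Suppose □r→□□r is valid. Take Rxy, Ryz and set V(r)={w : Rxw}. Then □r at x, so □□r at x, so □r at y, so r at z, i.e. Rxz.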